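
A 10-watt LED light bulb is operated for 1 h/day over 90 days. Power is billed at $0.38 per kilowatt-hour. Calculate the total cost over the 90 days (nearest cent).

$0.34

Runtime = 1 h/day × 90 days = 90 h
Energy = 0.01 kW × 90 h = 0.9 kWh
Cost = 0.9 kWh × $0.38/kWh = $0.34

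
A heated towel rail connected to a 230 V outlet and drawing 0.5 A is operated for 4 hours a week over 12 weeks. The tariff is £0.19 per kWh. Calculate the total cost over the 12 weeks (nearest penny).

£1.05

Power = 0.5 A × 230 V = 115 W = 0.115 kW
Runtime = 4 h/week × 12 weeks = 48 h
Energy = 0.115 kW × 48 h = 5.52 kWh
Cost = 5.52 kWh × £0.19/kWh = £1.05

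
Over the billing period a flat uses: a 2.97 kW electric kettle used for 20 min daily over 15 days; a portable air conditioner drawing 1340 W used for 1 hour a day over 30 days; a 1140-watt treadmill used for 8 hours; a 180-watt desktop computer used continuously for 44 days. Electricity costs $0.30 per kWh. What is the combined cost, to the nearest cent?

$76.28

electric kettle: Runtime = 20 min × 15 = 300 min = 5 h
electric kettle: 2.97 kW × 5 h = 14.85 kWh
portable air conditioner: Runtime = 1 h/day × 30 days = 30 h
portable air conditioner: 1.34 kW × 30 h = 40.2 kWh
treadmill: 1.14 kW × 8 h = 9.12 kWh
desktop computer: Runtime = 24 h × 44 = 1056 h
desktop computer: 0.18 kW × 1056 h = 190.08 kWh
Total energy = 254.25 kWh
Cost = 254.25 × $0.30 = $76.28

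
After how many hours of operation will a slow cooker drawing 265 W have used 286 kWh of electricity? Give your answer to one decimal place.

Hours = 286 kWh ÷ 0.265 kW = 1079.2 h

1079.2 h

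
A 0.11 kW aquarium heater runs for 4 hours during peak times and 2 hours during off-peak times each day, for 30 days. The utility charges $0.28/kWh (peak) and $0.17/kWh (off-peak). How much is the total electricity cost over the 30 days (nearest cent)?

Peak energy = 0.11 kW × 4 h × 30 = 13.2 kWh
Off-peak energy = 0.11 kW × 2 h × 30 = 6.6 kWh
Cost = 13.2 × $0.28 + 6.6 × $0.17 = $3.696 + $1.122 = $4.82

$4.82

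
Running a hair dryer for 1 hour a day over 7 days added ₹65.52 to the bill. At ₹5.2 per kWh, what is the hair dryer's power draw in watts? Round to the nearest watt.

1800 W

Energy = ₹65.52 ÷ ₹5.2/kWh = 12.6 kWh
Runtime = 1 h/day × 7 days = 7 h
Power = 12.6 kWh ÷ 7 h = 1.8 kW = 1800 W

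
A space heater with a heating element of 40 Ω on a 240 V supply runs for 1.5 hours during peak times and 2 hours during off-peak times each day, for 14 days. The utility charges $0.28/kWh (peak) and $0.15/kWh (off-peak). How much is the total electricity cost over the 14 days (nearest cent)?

$14.52

Power = V²/R = 240²/40 = 1440 W = 1.44 kW
Peak energy = 1.44 kW × 1.5 h × 14 = 30.24 kWh
Off-peak energy = 1.44 kW × 2 h × 14 = 40.32 kWh
Cost = 30.24 × $0.28 + 40.32 × $0.15 = $8.4672 + $6.048 = $14.52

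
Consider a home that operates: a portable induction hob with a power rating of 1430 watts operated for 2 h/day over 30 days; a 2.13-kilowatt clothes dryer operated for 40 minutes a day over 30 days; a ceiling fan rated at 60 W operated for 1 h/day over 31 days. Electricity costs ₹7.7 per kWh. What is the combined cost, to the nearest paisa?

₹1003.00

portable induction hob: Runtime = 2 h/day × 30 days = 60 h
portable induction hob: 1.43 kW × 60 h = 85.8 kWh
clothes dryer: Runtime = 40 min × 30 = 1200 min = 20 h
clothes dryer: 2.13 kW × 20 h = 42.6 kWh
ceiling fan: Runtime = 1 h/day × 31 days = 31 h
ceiling fan: 0.06 kW × 31 h = 1.86 kWh
Total energy = 130.26 kWh
Cost = 130.26 × ₹7.7 = ₹1003.00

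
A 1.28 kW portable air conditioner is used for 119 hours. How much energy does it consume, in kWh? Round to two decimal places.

152.32 kWh

Energy = 1.28 kW × 119 h = 152.32 kWh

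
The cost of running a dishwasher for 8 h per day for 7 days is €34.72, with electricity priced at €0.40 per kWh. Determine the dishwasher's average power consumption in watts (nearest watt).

Energy = €34.72 ÷ €0.40/kWh = 86.8 kWh
Runtime = 8 h/day × 7 days = 56 h
Power = 86.8 kWh ÷ 56 h = 1.55 kW = 1550 W

1550 W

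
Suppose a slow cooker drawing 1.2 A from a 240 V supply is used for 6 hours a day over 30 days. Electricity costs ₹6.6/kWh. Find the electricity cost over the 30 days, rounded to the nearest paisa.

Power = 1.2 A × 240 V = 288 W = 0.288 kW
Runtime = 6 h/day × 30 days = 180 h
Energy = 0.288 kW × 180 h = 51.84 kWh
Cost = 51.84 kWh × ₹6.6/kWh = ₹342.14

₹342.14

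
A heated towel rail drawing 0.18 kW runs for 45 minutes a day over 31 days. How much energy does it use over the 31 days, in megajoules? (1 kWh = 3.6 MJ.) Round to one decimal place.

15.1 MJ

Runtime = 45 min × 31 = 1395 min = 23.25 h
Energy = 0.18 kW × 23.25 h = 4.185 kWh
= 4.185 × 3.6 MJ = 15.1 MJ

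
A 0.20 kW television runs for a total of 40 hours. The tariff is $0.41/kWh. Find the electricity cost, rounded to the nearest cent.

$3.28

Energy = 0.2 kW × 40 h = 8 kWh
Cost = 8 kWh × $0.41/kWh = $3.28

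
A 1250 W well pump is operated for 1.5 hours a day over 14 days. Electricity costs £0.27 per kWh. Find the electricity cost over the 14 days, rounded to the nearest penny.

Runtime = 1.5 h/day × 14 days = 21 h
Energy = 1.25 kW × 21 h = 26.25 kWh
Cost = 26.25 kWh × £0.27/kWh = £7.09

£7.09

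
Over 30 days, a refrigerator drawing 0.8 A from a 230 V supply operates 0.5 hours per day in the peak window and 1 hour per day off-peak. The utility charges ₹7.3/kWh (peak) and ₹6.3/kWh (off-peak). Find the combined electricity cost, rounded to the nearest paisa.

Power = 0.8 A × 230 V = 184 W = 0.184 kW
Peak energy = 0.184 kW × 0.5 h × 30 = 2.76 kWh
Off-peak energy = 0.184 kW × 1 h × 30 = 5.52 kWh
Cost = 2.76 × ₹7.3 + 5.52 × ₹6.3 = ₹20.148 + ₹34.776 = ₹54.92

₹54.92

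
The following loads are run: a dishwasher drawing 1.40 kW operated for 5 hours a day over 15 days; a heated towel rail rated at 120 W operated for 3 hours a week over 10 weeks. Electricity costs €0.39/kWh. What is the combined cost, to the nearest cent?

€42.35

dishwasher: Runtime = 5 h/day × 15 days = 75 h
dishwasher: 1.4 kW × 75 h = 105 kWh
heated towel rail: Runtime = 3 h/week × 10 weeks = 30 h
heated towel rail: 0.12 kW × 30 h = 3.6 kWh
Total energy = 108.6 kWh
Cost = 108.6 × €0.39 = €42.35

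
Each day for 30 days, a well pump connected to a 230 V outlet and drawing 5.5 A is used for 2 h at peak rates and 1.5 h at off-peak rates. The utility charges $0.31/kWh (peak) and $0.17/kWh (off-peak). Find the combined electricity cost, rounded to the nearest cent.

$33.21

Power = 5.5 A × 230 V = 1265 W = 1.265 kW
Peak energy = 1.265 kW × 2 h × 30 = 75.9 kWh
Off-peak energy = 1.265 kW × 1.5 h × 30 = 56.925 kWh
Cost = 75.9 × $0.31 + 56.925 × $0.17 = $23.529 + $9.67725 = $33.21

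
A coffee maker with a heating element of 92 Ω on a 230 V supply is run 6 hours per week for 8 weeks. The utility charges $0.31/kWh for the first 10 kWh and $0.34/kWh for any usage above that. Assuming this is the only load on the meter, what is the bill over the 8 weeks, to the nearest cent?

$9.08

Power = V²/R = 230²/92 = 575 W = 0.575 kW
Runtime = 6 h/week × 8 weeks = 48 h
Energy = 0.575 kW × 48 h = 27.6 kWh
Tier 1 (0–10 kWh): 10 × $0.31 = $3.1
Above 10 kWh: 17.6 × $0.34 = $5.984
Bill = $9.08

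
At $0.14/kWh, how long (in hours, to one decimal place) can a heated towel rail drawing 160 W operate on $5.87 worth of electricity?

262.1 h

Energy available = $5.87 ÷ $0.14/kWh = 41.9286 kWh
Hours = 41.9286 kWh ÷ 0.16 kW = 262.1 h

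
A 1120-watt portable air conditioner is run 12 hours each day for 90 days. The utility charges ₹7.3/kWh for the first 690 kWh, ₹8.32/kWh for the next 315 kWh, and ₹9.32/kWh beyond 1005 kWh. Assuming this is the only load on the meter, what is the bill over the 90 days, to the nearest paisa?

Runtime = 12 h/day × 90 days = 1080 h
Energy = 1.12 kW × 1080 h = 1209.6 kWh
Tier 1 (0–690 kWh): 690 × ₹7.3 = ₹5037
Tier 2 (690–1005 kWh): 315 × ₹8.32 = ₹2620.8
Above 1005 kWh: 204.6 × ₹9.32 = ₹1906.872
Bill = ₹9564.67

₹9564.67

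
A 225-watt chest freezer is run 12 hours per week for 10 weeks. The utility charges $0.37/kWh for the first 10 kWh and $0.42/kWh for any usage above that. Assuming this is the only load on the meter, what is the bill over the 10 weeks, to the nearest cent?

Runtime = 12 h/week × 10 weeks = 120 h
Energy = 0.225 kW × 120 h = 27 kWh
Tier 1 (0–10 kWh): 10 × $0.37 = $3.7
Above 10 kWh: 17 × $0.42 = $7.14
Bill = $10.84

$10.84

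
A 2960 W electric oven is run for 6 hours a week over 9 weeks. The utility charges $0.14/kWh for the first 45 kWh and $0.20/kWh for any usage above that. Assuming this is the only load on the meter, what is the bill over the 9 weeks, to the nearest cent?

Runtime = 6 h/week × 9 weeks = 54 h
Energy = 2.96 kW × 54 h = 159.84 kWh
Tier 1 (0–45 kWh): 45 × $0.14 = $6.3
Above 45 kWh: 114.84 × $0.20 = $22.968
Bill = $29.27

$29.27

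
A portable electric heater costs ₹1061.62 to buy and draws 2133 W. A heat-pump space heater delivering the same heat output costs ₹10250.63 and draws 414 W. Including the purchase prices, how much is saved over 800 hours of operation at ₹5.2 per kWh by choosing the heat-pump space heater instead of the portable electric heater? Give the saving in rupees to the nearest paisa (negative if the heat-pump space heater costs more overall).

-₹2037.97

portable electric heater: ₹1061.62 + (2133/1000) kW × 800 h × ₹5.2 = ₹1061.62 + ₹8873.28 = ₹9934.9
heat-pump space heater: ₹10250.63 + (414/1000) kW × 800 h × ₹5.2 = ₹10250.63 + ₹1722.24 = ₹11972.87
Saving = ₹9934.9 − ₹11972.87 = −₹2037.97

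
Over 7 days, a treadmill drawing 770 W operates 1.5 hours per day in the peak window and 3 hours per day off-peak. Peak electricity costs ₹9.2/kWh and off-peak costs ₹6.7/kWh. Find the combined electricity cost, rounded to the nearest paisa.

₹182.72

Peak energy = 0.77 kW × 1.5 h × 7 = 8.085 kWh
Off-peak energy = 0.77 kW × 3 h × 7 = 16.17 kWh
Cost = 8.085 × ₹9.2 + 16.17 × ₹6.7 = ₹74.382 + ₹108.339 = ₹182.72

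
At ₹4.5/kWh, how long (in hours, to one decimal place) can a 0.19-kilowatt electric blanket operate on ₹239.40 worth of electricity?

Energy available = ₹239.40 ÷ ₹4.5/kWh = 53.2 kWh
Hours = 53.2 kWh ÷ 0.19 kW = 280.0 h

280.0 h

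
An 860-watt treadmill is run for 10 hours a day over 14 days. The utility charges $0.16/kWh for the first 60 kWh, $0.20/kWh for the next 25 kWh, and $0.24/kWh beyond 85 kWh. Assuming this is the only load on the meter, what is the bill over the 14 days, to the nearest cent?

$23.10

Runtime = 10 h/day × 14 days = 140 h
Energy = 0.86 kW × 140 h = 120.4 kWh
Tier 1 (0–60 kWh): 60 × $0.16 = $9.6
Tier 2 (60–85 kWh): 25 × $0.20 = $5
Above 85 kWh: 35.4 × $0.24 = $8.496
Bill = $23.10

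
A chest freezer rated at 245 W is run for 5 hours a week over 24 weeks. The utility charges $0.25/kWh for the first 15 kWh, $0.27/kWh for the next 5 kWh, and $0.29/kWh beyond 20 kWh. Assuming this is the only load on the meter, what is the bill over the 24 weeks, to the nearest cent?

Runtime = 5 h/week × 24 weeks = 120 h
Energy = 0.245 kW × 120 h = 29.4 kWh
Tier 1 (0–15 kWh): 15 × $0.25 = $3.75
Tier 2 (15–20 kWh): 5 × $0.27 = $1.35
Above 20 kWh: 9.4 × $0.29 = $2.726
Bill = $7.83

$7.83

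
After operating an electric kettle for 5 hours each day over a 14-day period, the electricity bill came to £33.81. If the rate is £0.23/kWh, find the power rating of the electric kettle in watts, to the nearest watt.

Energy = £33.81 ÷ £0.23/kWh = 147 kWh
Runtime = 5 h/day × 14 days = 70 h
Power = 147 kWh ÷ 70 h = 2.1 kW = 2100 W

2100 W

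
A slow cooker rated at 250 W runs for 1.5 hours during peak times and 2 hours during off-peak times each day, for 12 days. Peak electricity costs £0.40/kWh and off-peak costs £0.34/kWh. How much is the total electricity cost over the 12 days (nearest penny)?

Peak energy = 0.25 kW × 1.5 h × 12 = 4.5 kWh
Off-peak energy = 0.25 kW × 2 h × 12 = 6 kWh
Cost = 4.5 × £0.40 + 6 × £0.34 = £1.8 + £2.04 = £3.84

£3.84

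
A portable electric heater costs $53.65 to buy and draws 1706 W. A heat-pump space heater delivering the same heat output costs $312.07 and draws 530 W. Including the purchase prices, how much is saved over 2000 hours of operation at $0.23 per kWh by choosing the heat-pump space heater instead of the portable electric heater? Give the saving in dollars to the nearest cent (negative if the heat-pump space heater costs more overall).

$282.54

portable electric heater: $53.65 + (1706/1000) kW × 2000 h × $0.23 = $53.65 + $784.76 = $838.41
heat-pump space heater: $312.07 + (530/1000) kW × 2000 h × $0.23 = $312.07 + $243.8 = $555.87
Saving = $838.41 − $555.87 = $282.54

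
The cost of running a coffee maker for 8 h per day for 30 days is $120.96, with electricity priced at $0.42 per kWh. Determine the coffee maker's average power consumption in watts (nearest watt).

1200 W

Energy = $120.96 ÷ $0.42/kWh = 288 kWh
Runtime = 8 h/day × 30 days = 240 h
Power = 288 kWh ÷ 240 h = 1.2 kW = 1200 W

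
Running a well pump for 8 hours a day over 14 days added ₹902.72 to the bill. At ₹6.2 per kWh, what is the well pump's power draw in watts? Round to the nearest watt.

1300 W

Energy = ₹902.72 ÷ ₹6.2/kWh = 145.6 kWh
Runtime = 8 h/day × 14 days = 112 h
Power = 145.6 kWh ÷ 112 h = 1.3 kW = 1300 W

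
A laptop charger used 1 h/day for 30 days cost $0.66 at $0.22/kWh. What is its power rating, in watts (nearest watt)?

100 W

Energy = $0.66 ÷ $0.22/kWh = 3 kWh
Runtime = 1 h/day × 30 days = 30 h
Power = 3 kWh ÷ 30 h = 0.1 kW = 100 W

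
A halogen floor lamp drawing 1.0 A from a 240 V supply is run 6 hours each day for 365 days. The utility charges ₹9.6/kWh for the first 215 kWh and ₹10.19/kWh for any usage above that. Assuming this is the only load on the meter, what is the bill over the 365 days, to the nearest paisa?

Power = 1.0 A × 240 V = 240 W = 0.24 kW
Runtime = 6 h/day × 365 days = 2190 h
Energy = 0.24 kW × 2190 h = 525.6 kWh
Tier 1 (0–215 kWh): 215 × ₹9.6 = ₹2064
Above 215 kWh: 310.6 × ₹10.19 = ₹3165.014
Bill = ₹5229.01

₹5229.01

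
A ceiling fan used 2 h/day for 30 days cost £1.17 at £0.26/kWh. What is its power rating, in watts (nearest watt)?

75 W

Energy = £1.17 ÷ £0.26/kWh = 4.5 kWh
Runtime = 2 h/day × 30 days = 60 h
Power = 4.5 kWh ÷ 60 h = 0.075 kW = 75 W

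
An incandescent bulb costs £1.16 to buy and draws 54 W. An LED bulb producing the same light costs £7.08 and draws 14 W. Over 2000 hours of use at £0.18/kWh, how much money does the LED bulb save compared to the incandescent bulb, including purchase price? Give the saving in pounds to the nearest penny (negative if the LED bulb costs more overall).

£8.48

incandescent bulb: £1.16 + (54/1000) kW × 2000 h × £0.18 = £1.16 + £19.44 = £20.6
LED bulb: £7.08 + (14/1000) kW × 2000 h × £0.18 = £7.08 + £5.04 = £12.12
Saving = £20.6 − £12.12 = £8.48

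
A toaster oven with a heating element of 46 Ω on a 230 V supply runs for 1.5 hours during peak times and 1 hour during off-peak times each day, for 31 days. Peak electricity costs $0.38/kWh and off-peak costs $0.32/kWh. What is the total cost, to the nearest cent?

$31.73

Power = V²/R = 230²/46 = 1150 W = 1.15 kW
Peak energy = 1.15 kW × 1.5 h × 31 = 53.475 kWh
Off-peak energy = 1.15 kW × 1 h × 31 = 35.65 kWh
Cost = 53.475 × $0.38 + 35.65 × $0.32 = $20.3205 + $11.408 = $31.73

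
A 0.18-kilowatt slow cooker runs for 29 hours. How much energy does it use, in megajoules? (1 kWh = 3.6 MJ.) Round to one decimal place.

Energy = 0.18 kW × 29 h = 5.22 kWh
= 5.22 × 3.6 MJ = 18.8 MJ

18.8 MJ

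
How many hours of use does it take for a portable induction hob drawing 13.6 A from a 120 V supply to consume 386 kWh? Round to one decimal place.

Power = 13.6 A × 120 V = 1632 W = 1.632 kW
Hours = 386 kWh ÷ 1.632 kW = 236.5 h

236.5 h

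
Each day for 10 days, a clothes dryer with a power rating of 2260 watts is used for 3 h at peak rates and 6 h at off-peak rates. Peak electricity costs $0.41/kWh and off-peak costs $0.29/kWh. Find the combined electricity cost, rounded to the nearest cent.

Peak energy = 2.26 kW × 3 h × 10 = 67.8 kWh
Off-peak energy = 2.26 kW × 6 h × 10 = 135.6 kWh
Cost = 67.8 × $0.41 + 135.6 × $0.29 = $27.798 + $39.324 = $67.12

$67.12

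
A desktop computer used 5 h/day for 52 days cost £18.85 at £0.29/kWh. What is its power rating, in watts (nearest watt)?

250 W

Energy = £18.85 ÷ £0.29/kWh = 65 kWh
Runtime = 5 h/day × 52 days = 260 h
Power = 65 kWh ÷ 260 h = 0.25 kW = 250 W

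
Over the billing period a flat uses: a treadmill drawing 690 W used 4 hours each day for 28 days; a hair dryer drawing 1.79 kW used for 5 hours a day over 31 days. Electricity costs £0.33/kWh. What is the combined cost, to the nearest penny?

£117.06

treadmill: Runtime = 4 h/day × 28 days = 112 h
treadmill: 0.69 kW × 112 h = 77.28 kWh
hair dryer: Runtime = 5 h/day × 31 days = 155 h
hair dryer: 1.79 kW × 155 h = 277.45 kWh
Total energy = 354.73 kWh
Cost = 354.73 × £0.33 = £117.06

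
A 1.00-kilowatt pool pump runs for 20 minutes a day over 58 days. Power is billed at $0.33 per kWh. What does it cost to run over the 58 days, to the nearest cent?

Runtime = 20 min × 58 = 1160 min = 19.333333… h
Energy = 1 kW × 19.333333… h = 19.333333… kWh
Cost = 19.333333… kWh × $0.33/kWh = $6.38

$6.38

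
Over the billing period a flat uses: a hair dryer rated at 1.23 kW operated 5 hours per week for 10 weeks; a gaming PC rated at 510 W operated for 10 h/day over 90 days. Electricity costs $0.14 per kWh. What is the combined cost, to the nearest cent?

hair dryer: Runtime = 5 h/week × 10 weeks = 50 h
hair dryer: 1.23 kW × 50 h = 61.5 kWh
gaming PC: Runtime = 10 h/day × 90 days = 900 h
gaming PC: 0.51 kW × 900 h = 459 kWh
Total energy = 520.5 kWh
Cost = 520.5 × $0.14 = $72.87

$72.87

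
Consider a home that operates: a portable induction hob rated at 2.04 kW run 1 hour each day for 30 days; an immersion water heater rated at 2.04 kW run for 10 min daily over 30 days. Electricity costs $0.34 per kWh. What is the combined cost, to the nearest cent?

portable induction hob: Runtime = 1 h/day × 30 days = 30 h
portable induction hob: 2.04 kW × 30 h = 61.2 kWh
immersion water heater: Runtime = 10 min × 30 = 300 min = 5 h
immersion water heater: 2.04 kW × 5 h = 10.2 kWh
Total energy = 71.4 kWh
Cost = 71.4 × $0.34 = $24.28

$24.28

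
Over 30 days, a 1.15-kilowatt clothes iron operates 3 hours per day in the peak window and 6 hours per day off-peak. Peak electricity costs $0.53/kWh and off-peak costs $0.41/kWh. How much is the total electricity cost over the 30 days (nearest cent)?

Peak energy = 1.15 kW × 3 h × 30 = 103.5 kWh
Off-peak energy = 1.15 kW × 6 h × 30 = 207 kWh
Cost = 103.5 × $0.53 + 207 × $0.41 = $54.855 + $84.87 = $139.73

$139.73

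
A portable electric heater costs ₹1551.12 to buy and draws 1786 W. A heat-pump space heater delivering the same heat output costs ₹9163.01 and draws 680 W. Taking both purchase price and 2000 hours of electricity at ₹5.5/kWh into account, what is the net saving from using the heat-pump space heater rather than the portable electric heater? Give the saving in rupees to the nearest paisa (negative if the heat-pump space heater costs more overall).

₹4554.11

portable electric heater: ₹1551.12 + (1786/1000) kW × 2000 h × ₹5.5 = ₹1551.12 + ₹19646 = ₹21197.12
heat-pump space heater: ₹9163.01 + (680/1000) kW × 2000 h × ₹5.5 = ₹9163.01 + ₹7480 = ₹16643.01
Saving = ₹21197.12 − ₹16643.01 = ₹4554.11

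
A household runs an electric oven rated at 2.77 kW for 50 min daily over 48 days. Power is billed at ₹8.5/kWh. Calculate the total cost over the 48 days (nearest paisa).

₹941.80

Runtime = 50 min × 48 = 2400 min = 40 h
Energy = 2.77 kW × 40 h = 110.8 kWh
Cost = 110.8 kWh × ₹8.5/kWh = ₹941.80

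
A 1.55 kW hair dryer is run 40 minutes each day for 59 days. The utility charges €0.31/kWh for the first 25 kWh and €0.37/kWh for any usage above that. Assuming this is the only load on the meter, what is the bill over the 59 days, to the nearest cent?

Runtime = 40 min × 59 = 2360 min = 39.333333… h
Energy = 1.55 kW × 39.333333… h = 60.966666… kWh
Tier 1 (0–25 kWh): 25 × €0.31 = €7.75
Above 25 kWh: 35.966666… × €0.37 = €13.307666…
Bill = €21.06

€21.06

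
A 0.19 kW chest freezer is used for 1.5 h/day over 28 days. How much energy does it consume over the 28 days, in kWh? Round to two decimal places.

7.98 kWh

Runtime = 1.5 h/day × 28 days = 42 h
Energy = 0.19 kW × 42 h = 7.98 kWh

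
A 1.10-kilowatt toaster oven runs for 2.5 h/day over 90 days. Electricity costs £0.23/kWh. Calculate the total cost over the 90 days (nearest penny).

£56.93

Runtime = 2.5 h/day × 90 days = 225 h
Energy = 1.1 kW × 225 h = 247.5 kWh
Cost = 247.5 kWh × £0.23/kWh = £56.93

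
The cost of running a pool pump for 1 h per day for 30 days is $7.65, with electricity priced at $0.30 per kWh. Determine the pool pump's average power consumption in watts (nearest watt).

Energy = $7.65 ÷ $0.30/kWh = 25.5 kWh
Runtime = 1 h/day × 30 days = 30 h
Power = 25.5 kWh ÷ 30 h = 0.85 kW = 850 W

850 W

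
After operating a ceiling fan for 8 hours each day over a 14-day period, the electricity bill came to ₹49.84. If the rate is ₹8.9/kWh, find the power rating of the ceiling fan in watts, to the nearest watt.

Energy = ₹49.84 ÷ ₹8.9/kWh = 5.6 kWh
Runtime = 8 h/day × 14 days = 112 h
Power = 5.6 kWh ÷ 112 h = 0.05 kW = 50 W

50 W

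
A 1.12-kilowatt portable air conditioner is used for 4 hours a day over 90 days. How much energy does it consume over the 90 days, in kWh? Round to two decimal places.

403.20 kWh

Runtime = 4 h/day × 90 days = 360 h
Energy = 1.12 kW × 360 h = 403.2 kWh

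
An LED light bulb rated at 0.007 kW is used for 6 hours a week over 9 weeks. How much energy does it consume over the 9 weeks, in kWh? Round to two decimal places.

Runtime = 6 h/week × 9 weeks = 54 h
Energy = 0.007 kW × 54 h = 0.378 kWh ≈ 0.38 kWh

0.38 kWh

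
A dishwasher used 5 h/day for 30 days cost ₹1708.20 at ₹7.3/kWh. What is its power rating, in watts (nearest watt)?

Energy = ₹1708.20 ÷ ₹7.3/kWh = 234 kWh
Runtime = 5 h/day × 30 days = 150 h
Power = 234 kWh ÷ 150 h = 1.56 kW = 1560 W

1560 W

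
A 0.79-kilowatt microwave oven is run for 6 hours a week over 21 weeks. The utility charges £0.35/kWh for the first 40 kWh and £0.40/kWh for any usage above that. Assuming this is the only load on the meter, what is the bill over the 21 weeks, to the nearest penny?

Runtime = 6 h/week × 21 weeks = 126 h
Energy = 0.79 kW × 126 h = 99.54 kWh
Tier 1 (0–40 kWh): 40 × £0.35 = £14
Above 40 kWh: 59.54 × £0.40 = £23.816
Bill = £37.82

£37.82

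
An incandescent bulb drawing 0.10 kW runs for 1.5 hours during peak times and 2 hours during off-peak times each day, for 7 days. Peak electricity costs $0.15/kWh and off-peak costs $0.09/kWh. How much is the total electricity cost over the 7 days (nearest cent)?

$0.28

Peak energy = 0.1 kW × 1.5 h × 7 = 1.05 kWh
Off-peak energy = 0.1 kW × 2 h × 7 = 1.4 kWh
Cost = 1.05 × $0.15 + 1.4 × $0.09 = $0.1575 + $0.126 = $0.28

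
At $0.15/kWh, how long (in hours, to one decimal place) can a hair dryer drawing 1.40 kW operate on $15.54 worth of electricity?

Energy available = $15.54 ÷ $0.15/kWh = 103.6 kWh
Hours = 103.6 kWh ÷ 1.4 kW = 74.0 h

74.0 h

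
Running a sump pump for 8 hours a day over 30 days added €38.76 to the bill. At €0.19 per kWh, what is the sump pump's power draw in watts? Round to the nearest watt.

Energy = €38.76 ÷ €0.19/kWh = 204 kWh
Runtime = 8 h/day × 30 days = 240 h
Power = 204 kWh ÷ 240 h = 0.85 kW = 850 W

850 W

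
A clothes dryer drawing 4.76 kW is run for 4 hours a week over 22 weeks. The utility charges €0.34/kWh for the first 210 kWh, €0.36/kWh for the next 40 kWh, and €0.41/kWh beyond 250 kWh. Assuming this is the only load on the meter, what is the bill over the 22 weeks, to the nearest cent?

Runtime = 4 h/week × 22 weeks = 88 h
Energy = 4.76 kW × 88 h = 418.88 kWh
Tier 1 (0–210 kWh): 210 × €0.34 = €71.4
Tier 2 (210–250 kWh): 40 × €0.36 = €14.4
Above 250 kWh: 168.88 × €0.41 = €69.2408
Bill = €155.04

€155.04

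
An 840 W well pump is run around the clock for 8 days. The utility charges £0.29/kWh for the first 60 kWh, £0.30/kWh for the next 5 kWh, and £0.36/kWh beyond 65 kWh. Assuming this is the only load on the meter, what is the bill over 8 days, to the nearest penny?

£53.56

Runtime = 24 h × 8 = 192 h
Energy = 0.84 kW × 192 h = 161.28 kWh
Tier 1 (0–60 kWh): 60 × £0.29 = £17.4
Tier 2 (60–65 kWh): 5 × £0.30 = £1.5
Above 65 kWh: 96.28 × £0.36 = £34.6608
Bill = £53.56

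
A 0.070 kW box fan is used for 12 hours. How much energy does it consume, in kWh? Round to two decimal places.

Energy = 0.07 kW × 12 h = 0.84 kWh

0.84 kWh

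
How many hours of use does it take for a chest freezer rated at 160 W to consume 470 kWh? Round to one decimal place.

Hours = 470 kWh ÷ 0.16 kW = 2937.5 h

2937.5 h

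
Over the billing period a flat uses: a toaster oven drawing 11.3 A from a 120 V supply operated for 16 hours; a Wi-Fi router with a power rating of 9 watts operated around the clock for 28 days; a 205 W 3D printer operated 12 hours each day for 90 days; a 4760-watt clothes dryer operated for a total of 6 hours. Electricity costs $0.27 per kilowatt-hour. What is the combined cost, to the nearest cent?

$74.98

toaster oven: Power = 11.3 A × 120 V = 1356 W = 1.356 kW
toaster oven: 1.356 kW × 16 h = 21.696 kWh
Wi-Fi router: Runtime = 24 h × 28 = 672 h
Wi-Fi router: 0.009 kW × 672 h = 6.048 kWh
3D printer: Runtime = 12 h/day × 90 days = 1080 h
3D printer: 0.205 kW × 1080 h = 221.4 kWh
clothes dryer: 4.76 kW × 6 h = 28.56 kWh
Total energy = 277.704 kWh
Cost = 277.704 × $0.27 = $74.98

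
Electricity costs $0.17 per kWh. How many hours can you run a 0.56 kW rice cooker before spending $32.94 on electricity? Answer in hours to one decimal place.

Energy available = $32.94 ÷ $0.17/kWh = 193.7647 kWh
Hours = 193.7647 kWh ÷ 0.56 kW = 346.0 h

346.0 h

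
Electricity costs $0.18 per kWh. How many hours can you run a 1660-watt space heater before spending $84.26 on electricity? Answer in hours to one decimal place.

Energy available = $84.26 ÷ $0.18/kWh = 468.1111 kWh
Hours = 468.1111 kWh ÷ 1.66 kW = 282.0 h

282.0 h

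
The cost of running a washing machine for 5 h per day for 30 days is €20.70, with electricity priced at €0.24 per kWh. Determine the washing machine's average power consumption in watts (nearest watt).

575 W

Energy = €20.70 ÷ €0.24/kWh = 86.25 kWh
Runtime = 5 h/day × 30 days = 150 h
Power = 86.25 kWh ÷ 150 h = 0.575 kW = 575 W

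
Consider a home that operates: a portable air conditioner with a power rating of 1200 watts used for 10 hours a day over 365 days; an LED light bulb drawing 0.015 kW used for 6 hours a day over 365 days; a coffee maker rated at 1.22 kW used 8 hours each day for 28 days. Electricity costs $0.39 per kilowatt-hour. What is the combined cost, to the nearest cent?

$1827.59

portable air conditioner: Runtime = 10 h/day × 365 days = 3650 h
portable air conditioner: 1.2 kW × 3650 h = 4380 kWh
LED light bulb: Runtime = 6 h/day × 365 days = 2190 h
LED light bulb: 0.015 kW × 2190 h = 32.85 kWh
coffee maker: Runtime = 8 h/day × 28 days = 224 h
coffee maker: 1.22 kW × 224 h = 273.28 kWh
Total energy = 4686.13 kWh
Cost = 4686.13 × $0.39 = $1827.59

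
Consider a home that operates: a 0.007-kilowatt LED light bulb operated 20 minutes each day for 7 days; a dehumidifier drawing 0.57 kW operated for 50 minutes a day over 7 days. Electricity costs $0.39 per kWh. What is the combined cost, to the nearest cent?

$1.30

LED light bulb: Runtime = 20 min × 7 = 140 min = 2.333333… h
LED light bulb: 0.007 kW × 2.333333… h = 0.016333… kWh
dehumidifier: Runtime = 50 min × 7 = 350 min = 5.833333… h
dehumidifier: 0.57 kW × 5.833333… h = 3.325 kWh
Total energy = 3.341333… kWh
Cost = 3.341333… × $0.39 = $1.30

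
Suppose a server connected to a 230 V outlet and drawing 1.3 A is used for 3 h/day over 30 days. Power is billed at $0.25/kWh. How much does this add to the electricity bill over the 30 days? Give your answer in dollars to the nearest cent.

Power = 1.3 A × 230 V = 299 W = 0.299 kW
Runtime = 3 h/day × 30 days = 90 h
Energy = 0.299 kW × 90 h = 26.91 kWh
Cost = 26.91 kWh × $0.25/kWh = $6.73

$6.73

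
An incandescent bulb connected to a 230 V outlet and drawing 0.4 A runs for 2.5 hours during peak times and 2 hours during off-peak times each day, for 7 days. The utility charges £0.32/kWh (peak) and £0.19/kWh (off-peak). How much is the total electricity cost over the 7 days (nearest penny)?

£0.76

Power = 0.4 A × 230 V = 92 W = 0.092 kW
Peak energy = 0.092 kW × 2.5 h × 7 = 1.61 kWh
Off-peak energy = 0.092 kW × 2 h × 7 = 1.288 kWh
Cost = 1.61 × £0.32 + 1.288 × £0.19 = £0.5152 + £0.24472 = £0.76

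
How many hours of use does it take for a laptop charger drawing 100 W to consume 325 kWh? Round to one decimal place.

Hours = 325 kWh ÷ 0.1 kW = 3250.0 h

3250.0 h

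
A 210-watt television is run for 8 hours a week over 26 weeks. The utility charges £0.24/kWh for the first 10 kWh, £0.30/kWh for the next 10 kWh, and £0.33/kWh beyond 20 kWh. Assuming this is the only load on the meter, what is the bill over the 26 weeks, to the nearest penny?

£13.21

Runtime = 8 h/week × 26 weeks = 208 h
Energy = 0.21 kW × 208 h = 43.68 kWh
Tier 1 (0–10 kWh): 10 × £0.24 = £2.4
Tier 2 (10–20 kWh): 10 × £0.30 = £3
Above 20 kWh: 23.68 × £0.33 = £7.8144
Bill = £13.21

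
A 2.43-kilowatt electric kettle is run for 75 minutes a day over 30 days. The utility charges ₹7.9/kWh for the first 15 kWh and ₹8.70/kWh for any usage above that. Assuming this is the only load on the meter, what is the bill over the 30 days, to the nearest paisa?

₹780.79

Runtime = 75 min × 30 = 2250 min = 37.5 h
Energy = 2.43 kW × 37.5 h = 91.125 kWh
Tier 1 (0–15 kWh): 15 × ₹7.9 = ₹118.5
Above 15 kWh: 76.125 × ₹8.70 = ₹662.2875
Bill = ₹780.79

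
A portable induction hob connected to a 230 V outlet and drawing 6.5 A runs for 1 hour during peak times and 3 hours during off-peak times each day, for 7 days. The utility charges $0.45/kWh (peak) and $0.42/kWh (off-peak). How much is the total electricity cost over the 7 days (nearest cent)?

$17.90

Power = 6.5 A × 230 V = 1495 W = 1.495 kW
Peak energy = 1.495 kW × 1 h × 7 = 10.465 kWh
Off-peak energy = 1.495 kW × 3 h × 7 = 31.395 kWh
Cost = 10.465 × $0.45 + 31.395 × $0.42 = $4.70925 + $13.1859 = $17.90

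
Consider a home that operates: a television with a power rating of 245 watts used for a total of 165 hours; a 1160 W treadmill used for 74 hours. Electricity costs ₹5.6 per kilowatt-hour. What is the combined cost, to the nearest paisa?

₹707.08

television: 0.245 kW × 165 h = 40.425 kWh
treadmill: 1.16 kW × 74 h = 85.84 kWh
Total energy = 126.265 kWh
Cost = 126.265 × ₹5.6 = ₹707.08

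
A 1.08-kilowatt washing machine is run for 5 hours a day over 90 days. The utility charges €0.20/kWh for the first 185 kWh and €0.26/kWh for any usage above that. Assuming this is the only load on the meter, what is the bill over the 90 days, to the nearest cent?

€115.26

Runtime = 5 h/day × 90 days = 450 h
Energy = 1.08 kW × 450 h = 486 kWh
Tier 1 (0–185 kWh): 185 × €0.20 = €37
Above 185 kWh: 301 × €0.26 = €78.26
Bill = €115.26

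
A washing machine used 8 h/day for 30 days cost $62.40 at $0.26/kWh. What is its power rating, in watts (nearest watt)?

Energy = $62.40 ÷ $0.26/kWh = 240 kWh
Runtime = 8 h/day × 30 days = 240 h
Power = 240 kWh ÷ 240 h = 1 kW = 1000 W

1000 W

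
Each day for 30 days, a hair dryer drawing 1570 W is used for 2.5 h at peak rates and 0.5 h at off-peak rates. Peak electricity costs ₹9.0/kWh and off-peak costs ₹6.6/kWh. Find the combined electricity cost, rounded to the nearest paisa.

Peak energy = 1.57 kW × 2.5 h × 30 = 117.75 kWh
Off-peak energy = 1.57 kW × 0.5 h × 30 = 23.55 kWh
Cost = 117.75 × ₹9.0 + 23.55 × ₹6.6 = ₹1059.75 + ₹155.43 = ₹1215.18

₹1215.18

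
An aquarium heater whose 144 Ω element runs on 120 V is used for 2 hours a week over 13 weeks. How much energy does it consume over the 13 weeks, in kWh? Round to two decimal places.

2.60 kWh

Power = V²/R = 120²/144 = 100 W = 0.1 kW
Runtime = 2 h/week × 13 weeks = 26 h
Energy = 0.1 kW × 26 h = 2.6 kWh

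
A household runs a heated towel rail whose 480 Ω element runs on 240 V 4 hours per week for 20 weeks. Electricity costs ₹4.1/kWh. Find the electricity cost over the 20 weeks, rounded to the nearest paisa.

₹39.36

Power = V²/R = 240²/480 = 120 W = 0.12 kW
Runtime = 4 h/week × 20 weeks = 80 h
Energy = 0.12 kW × 80 h = 9.6 kWh
Cost = 9.6 kWh × ₹4.1/kWh = ₹39.36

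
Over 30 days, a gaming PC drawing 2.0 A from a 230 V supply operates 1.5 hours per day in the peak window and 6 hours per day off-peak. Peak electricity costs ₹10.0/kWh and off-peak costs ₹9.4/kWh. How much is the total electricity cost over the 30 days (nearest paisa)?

Power = 2.0 A × 230 V = 460 W = 0.46 kW
Peak energy = 0.46 kW × 1.5 h × 30 = 20.7 kWh
Off-peak energy = 0.46 kW × 6 h × 30 = 82.8 kWh
Cost = 20.7 × ₹10.0 + 82.8 × ₹9.4 = ₹207 + ₹778.32 = ₹985.32

₹985.32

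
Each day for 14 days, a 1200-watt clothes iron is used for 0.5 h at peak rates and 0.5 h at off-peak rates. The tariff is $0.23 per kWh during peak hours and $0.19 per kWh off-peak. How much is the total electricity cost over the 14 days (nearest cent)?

Peak energy = 1.2 kW × 0.5 h × 14 = 8.4 kWh
Off-peak energy = 1.2 kW × 0.5 h × 14 = 8.4 kWh
Cost = 8.4 × $0.23 + 8.4 × $0.19 = $1.932 + $1.596 = $3.53

$3.53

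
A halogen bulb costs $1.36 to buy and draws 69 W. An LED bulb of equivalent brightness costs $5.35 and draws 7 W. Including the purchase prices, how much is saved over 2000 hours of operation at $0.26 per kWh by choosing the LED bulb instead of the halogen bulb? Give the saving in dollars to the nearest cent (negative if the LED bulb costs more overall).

$28.25

halogen bulb: $1.36 + (69/1000) kW × 2000 h × $0.26 = $1.36 + $35.88 = $37.24
LED bulb: $5.35 + (7/1000) kW × 2000 h × $0.26 = $5.35 + $3.64 = $8.99
Saving = $37.24 − $8.99 = $28.25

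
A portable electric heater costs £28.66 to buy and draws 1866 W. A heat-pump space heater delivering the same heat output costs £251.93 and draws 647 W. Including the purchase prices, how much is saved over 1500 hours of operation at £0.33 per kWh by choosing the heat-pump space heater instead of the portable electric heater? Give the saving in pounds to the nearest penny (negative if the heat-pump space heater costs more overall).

portable electric heater: £28.66 + (1866/1000) kW × 1500 h × £0.33 = £28.66 + £923.67 = £952.33
heat-pump space heater: £251.93 + (647/1000) kW × 1500 h × £0.33 = £251.93 + £320.265 = £572.195
Saving = £952.33 − £572.195 = £380.135 → £380.14

£380.14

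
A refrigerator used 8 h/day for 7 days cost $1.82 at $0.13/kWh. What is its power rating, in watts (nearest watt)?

250 W

Energy = $1.82 ÷ $0.13/kWh = 14 kWh
Runtime = 8 h/day × 7 days = 56 h
Power = 14 kWh ÷ 56 h = 0.25 kW = 250 W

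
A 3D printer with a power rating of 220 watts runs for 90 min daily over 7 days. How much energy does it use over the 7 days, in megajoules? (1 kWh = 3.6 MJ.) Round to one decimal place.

8.3 MJ

Runtime = 90 min × 7 = 630 min = 10.5 h
Energy = 0.22 kW × 10.5 h = 2.31 kWh
= 2.31 × 3.6 MJ = 8.3 MJ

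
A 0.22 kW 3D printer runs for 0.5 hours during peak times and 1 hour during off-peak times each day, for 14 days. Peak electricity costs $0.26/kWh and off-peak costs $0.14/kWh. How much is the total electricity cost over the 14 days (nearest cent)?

$0.83

Peak energy = 0.22 kW × 0.5 h × 14 = 1.54 kWh
Off-peak energy = 0.22 kW × 1 h × 14 = 3.08 kWh
Cost = 1.54 × $0.26 + 3.08 × $0.14 = $0.4004 + $0.4312 = $0.83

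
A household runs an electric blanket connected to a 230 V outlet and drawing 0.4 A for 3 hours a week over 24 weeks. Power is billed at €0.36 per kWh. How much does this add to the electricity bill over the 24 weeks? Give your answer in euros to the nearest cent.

Power = 0.4 A × 230 V = 92 W = 0.092 kW
Runtime = 3 h/week × 24 weeks = 72 h
Energy = 0.092 kW × 72 h = 6.624 kWh
Cost = 6.624 kWh × €0.36/kWh = €2.38

€2.38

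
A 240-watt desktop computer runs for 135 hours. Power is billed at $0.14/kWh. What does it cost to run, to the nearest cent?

Energy = 0.24 kW × 135 h = 32.4 kWh
Cost = 32.4 kWh × $0.14/kWh = $4.54

$4.54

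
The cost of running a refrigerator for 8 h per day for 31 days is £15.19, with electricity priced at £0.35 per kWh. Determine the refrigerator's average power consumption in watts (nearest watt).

Energy = £15.19 ÷ £0.35/kWh = 43.4 kWh
Runtime = 8 h/day × 31 days = 248 h
Power = 43.4 kWh ÷ 248 h = 0.175 kW = 175 W

175 W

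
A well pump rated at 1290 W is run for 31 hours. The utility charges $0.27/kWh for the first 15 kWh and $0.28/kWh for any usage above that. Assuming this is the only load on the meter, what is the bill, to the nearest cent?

$11.05

Energy = 1.29 kW × 31 h = 39.99 kWh
Tier 1 (0–15 kWh): 15 × $0.27 = $4.05
Above 15 kWh: 24.99 × $0.28 = $6.9972
Bill = $11.05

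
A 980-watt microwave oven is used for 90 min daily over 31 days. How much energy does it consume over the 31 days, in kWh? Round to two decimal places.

45.57 kWh

Runtime = 90 min × 31 = 2790 min = 46.5 h
Energy = 0.98 kW × 46.5 h = 45.57 kWh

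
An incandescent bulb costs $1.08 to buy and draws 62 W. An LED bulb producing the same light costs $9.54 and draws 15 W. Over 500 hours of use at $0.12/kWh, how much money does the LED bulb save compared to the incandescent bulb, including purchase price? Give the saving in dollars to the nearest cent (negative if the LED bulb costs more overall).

incandescent bulb: $1.08 + (62/1000) kW × 500 h × $0.12 = $1.08 + $3.72 = $4.8
LED bulb: $9.54 + (15/1000) kW × 500 h × $0.12 = $9.54 + $0.9 = $10.44
Saving = $4.8 − $10.44 = −$5.64

-$5.64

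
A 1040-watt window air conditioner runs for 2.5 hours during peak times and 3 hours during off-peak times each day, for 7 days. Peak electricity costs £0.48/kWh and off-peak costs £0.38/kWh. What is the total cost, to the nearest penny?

£17.04

Peak energy = 1.04 kW × 2.5 h × 7 = 18.2 kWh
Off-peak energy = 1.04 kW × 3 h × 7 = 21.84 kWh
Cost = 18.2 × £0.48 + 21.84 × £0.38 = £8.736 + £8.2992 = £17.04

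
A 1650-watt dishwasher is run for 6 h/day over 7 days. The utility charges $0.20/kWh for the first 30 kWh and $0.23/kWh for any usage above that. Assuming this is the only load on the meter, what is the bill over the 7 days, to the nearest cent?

Runtime = 6 h/day × 7 days = 42 h
Energy = 1.65 kW × 42 h = 69.3 kWh
Tier 1 (0–30 kWh): 30 × $0.20 = $6
Above 30 kWh: 39.3 × $0.23 = $9.039
Bill = $15.04

$15.04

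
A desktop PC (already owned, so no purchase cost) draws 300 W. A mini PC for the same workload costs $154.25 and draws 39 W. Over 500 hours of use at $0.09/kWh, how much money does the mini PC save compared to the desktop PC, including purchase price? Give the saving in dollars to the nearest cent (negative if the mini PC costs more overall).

desktop PC: $0.00 + (300/1000) kW × 500 h × $0.09 = $0.00 + $13.5 = $13.5
mini PC: $154.25 + (39/1000) kW × 500 h × $0.09 = $154.25 + $1.755 = $156.005
Saving = $13.5 − $156.005 = −$142.505 → -$142.51

-$142.51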